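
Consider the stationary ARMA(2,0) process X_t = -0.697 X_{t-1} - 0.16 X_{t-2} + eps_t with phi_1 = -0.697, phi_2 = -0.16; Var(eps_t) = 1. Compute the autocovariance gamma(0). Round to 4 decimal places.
\gamma(0) = 1.6061

Multiply the model equation by X_{t-k} and take expectations. With theta_0 = psi_0 = 1 and psi_j the MA(infinity) weights, this gives
  gamma(k) - sum_i phi_i gamma(k-i) = c_k,
  c_k = sigma^2 * sum_{j=k..q} theta_j psi_{j-k}   (c_k = 0 for k > q),
using gamma(-m) = gamma(m).
Pure AR (q = 0): c_0 = sigma^2 = 1, c_k = 0 for k >= 1.
Equations for k = 0, 1, 2 (AR order 2, c_2 = 0):
  (E0) gamma(0) = phi_1 gamma(1) + phi_2 gamma(2) + c_0
  (E1) gamma(1) = phi_1 gamma(0) + phi_2 gamma(1) + c_1
  (E2) gamma(2) = phi_1 gamma(1) + phi_2 gamma(0)
From (E1): gamma(1) = A gamma(0) + B with
  A = phi_1 / (1 - phi_2) = -0.697 / 1.16 = -0.600862,   B = c_1 / (1 - phi_2) = 0 / 1.16 = 0.
Insert (E2) into (E0): gamma(0) (1 - phi_2^2) = phi_1 (1 + phi_2) gamma(1) + c_0.
  phi_1 (1 + phi_2) = (-0.697)(0.84) = -0.58548,   1 - phi_2^2 = 0.9744.
Replace gamma(1) by A gamma(0) + B and collect gamma(0):
  gamma(0) [0.9744 - (-0.58548)(-0.600862)] = c_0 = 1
  gamma(0) * 0.622607 = 1
  gamma(0) = 1 / 0.622607 = 1.606149.
Therefore gamma(0) = 1.6061 (to 4 decimal places).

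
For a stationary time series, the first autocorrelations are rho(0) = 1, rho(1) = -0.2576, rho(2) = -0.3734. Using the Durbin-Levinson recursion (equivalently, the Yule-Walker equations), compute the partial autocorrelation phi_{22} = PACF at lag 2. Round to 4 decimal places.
\phi_{22} = -0.4710

The PACF at lag k is phi_{kk}, the last component of the solution
to the Yule-Walker system G_k phi = r_k where
  (G_k)_{ij} = rho(|i - j|), (r_k)_i = rho(i), i,j = 1..k.
Equivalently, Durbin-Levinson gives phi_{kk} iteratively:
  phi_{11} = rho(1)
  phi_{kk} = [rho(k) - sum_{j=1..k-1} phi_{k-1,j} rho(k-j)]
            / [1 - sum_{j=1..k-1} phi_{k-1,j} rho(j)],
  phi_{k,j} = phi_{k-1,j} - phi_{kk} phi_{k-1,k-j},  j = 1..k-1.
Step k = 1:
  phi_11 = rho(1) = -0.2576.
Step k = 2:
  phi_22 = [rho(2) - phi_11 rho(1)] / [1 - phi_11 rho(1)] = [-0.3734 - (-0.2576)(-0.2576)] / [1 - (-0.2576)(-0.2576)]
         = -0.43975776 / 0.93364224 = -0.471.
Therefore phi_{22} = -0.4710.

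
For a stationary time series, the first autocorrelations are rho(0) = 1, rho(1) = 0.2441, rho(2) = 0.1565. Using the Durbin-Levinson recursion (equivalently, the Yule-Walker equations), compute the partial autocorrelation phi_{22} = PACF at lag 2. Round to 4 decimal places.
\phi_{22} = 0.1031

The PACF at lag k is phi_{kk}, the last component of the solution
to the Yule-Walker system G_k phi = r_k where
  (G_k)_{ij} = rho(|i - j|), (r_k)_i = rho(i), i,j = 1..k.
Equivalently, Durbin-Levinson gives phi_{kk} iteratively:
  phi_{11} = rho(1)
  phi_{kk} = [rho(k) - sum_{j=1..k-1} phi_{k-1,j} rho(k-j)]
            / [1 - sum_{j=1..k-1} phi_{k-1,j} rho(j)],
  phi_{k,j} = phi_{k-1,j} - phi_{kk} phi_{k-1,k-j},  j = 1..k-1.
Step k = 1:
  phi_11 = rho(1) = 0.2441.
Step k = 2:
  phi_22 = [rho(2) - phi_11 rho(1)] / [1 - phi_11 rho(1)] = [0.1565 - (0.2441)(0.2441)] / [1 - (0.2441)(0.2441)]
         = 0.09691519 / 0.94041519 = 0.1031.
Therefore phi_{22} = 0.1031.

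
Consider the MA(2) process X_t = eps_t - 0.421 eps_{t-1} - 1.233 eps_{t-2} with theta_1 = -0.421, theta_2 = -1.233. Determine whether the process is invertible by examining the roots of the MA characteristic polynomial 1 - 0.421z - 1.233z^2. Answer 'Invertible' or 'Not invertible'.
\text{Not invertible}

The MA(q) characteristic polynomial is P(z) = 1 - 0.421z - 1.233z^2.
Invertibility requires all roots to lie outside the unit circle, i.e. |z| > 1 for every root.
Set 1 + (-0.421) z + (-1.233) z^2 = 0, i.e. a z^2 + b z + c = 0 with a = -1.233, b = -0.421, c = 1.
Discriminant D = b^2 - 4ac = (-0.421)^2 - 4*(-1.233)*1 = 0.177241 - (-4.932) = 5.109241.
D >= 0, so the roots are real: z = (-b +/- sqrt(D)) / (2a) = (0.421 +/- 2.260363) / (-2.466).
  z_1 = (0.421 + 2.260363) / (-2.466) = -1.0873,   |z_1| = 1.0873.
  z_2 = (0.421 - 2.260363) / (-2.466) = 0.7459,   |z_2| = 0.7459.
Moduli of all roots: 1.0873, 0.7459.
All moduli strictly greater than 1? No.
Verdict: Not invertible.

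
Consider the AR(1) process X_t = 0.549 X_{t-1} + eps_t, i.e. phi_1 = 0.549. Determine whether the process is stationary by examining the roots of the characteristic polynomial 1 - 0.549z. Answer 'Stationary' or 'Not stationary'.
\text{Stationary}

The AR(p) characteristic polynomial is P(z) = 1 - 0.549z.
Stationarity requires all roots to lie outside the unit circle, i.e. |z| > 1 for every root.
This is linear in z: 1 + (-0.549) z = 0  =>  z = -1/(-0.549) = 1.821494,  |z| = 1.821494.
Moduli of all roots: 1.8215.
All moduli strictly greater than 1? Yes.
Verdict: Stationary.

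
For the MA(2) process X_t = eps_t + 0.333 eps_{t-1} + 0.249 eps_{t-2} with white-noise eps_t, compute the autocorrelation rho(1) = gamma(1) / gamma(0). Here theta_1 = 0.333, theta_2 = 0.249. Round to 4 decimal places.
\rho(1) = 0.3546

For an MA(q) process with theta_0 = 1, the autocovariance is
  gamma(k) = sigma^2 * sum_{i=0..q-k} theta_i * theta_{i+k},
and rho(k) = gamma(k) / gamma(0). Sigma^2 cancels.
  numerator   = (1)*(0.333) + (0.333)*(0.249) = 0.415917.
  denominator = (1)^2 + (0.333)^2 + (0.249)^2 = 1.17289.
  rho(1) = 0.415917 / 1.17289 = 0.3546.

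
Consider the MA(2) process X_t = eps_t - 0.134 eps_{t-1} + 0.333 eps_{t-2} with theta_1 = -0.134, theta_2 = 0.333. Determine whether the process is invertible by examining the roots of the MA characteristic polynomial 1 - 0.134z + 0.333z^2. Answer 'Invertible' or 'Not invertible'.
\text{Invertible}

The MA(q) characteristic polynomial is P(z) = 1 - 0.134z + 0.333z^2.
Invertibility requires all roots to lie outside the unit circle, i.e. |z| > 1 for every root.
Set 1 + (-0.134) z + (0.333) z^2 = 0, i.e. a z^2 + b z + c = 0 with a = 0.333, b = -0.134, c = 1.
Discriminant D = b^2 - 4ac = (-0.134)^2 - 4*(0.333)*1 = 0.017956 - (1.332) = -1.314044.
D < 0, so the roots are the complex-conjugate pair z = (-b +/- i sqrt(-D)) / (2a) = 0.2012 +/- 1.7212i.
For a conjugate pair |z|^2 = z * conj(z) = (product of roots) = c/a = 1/(0.333) = 3.003003, so |z| = sqrt(3.003003) = 1.7329 for both roots.
Moduli of all roots: 1.7329, 1.7329.
All moduli strictly greater than 1? Yes.
Verdict: Invertible.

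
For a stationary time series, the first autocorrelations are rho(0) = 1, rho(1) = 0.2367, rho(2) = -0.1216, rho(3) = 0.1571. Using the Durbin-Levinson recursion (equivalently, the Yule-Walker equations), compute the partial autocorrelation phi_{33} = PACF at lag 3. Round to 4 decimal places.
\phi_{33} = 0.2590

The PACF at lag k is phi_{kk}, the last component of the solution
to the Yule-Walker system G_k phi = r_k where
  (G_k)_{ij} = rho(|i - j|), (r_k)_i = rho(i), i,j = 1..k.
Equivalently, Durbin-Levinson gives phi_{kk} iteratively:
  phi_{11} = rho(1)
  phi_{kk} = [rho(k) - sum_{j=1..k-1} phi_{k-1,j} rho(k-j)]
            / [1 - sum_{j=1..k-1} phi_{k-1,j} rho(j)],
  phi_{k,j} = phi_{k-1,j} - phi_{kk} phi_{k-1,k-j},  j = 1..k-1.
Step k = 1:
  phi_11 = rho(1) = 0.2367.
Step k = 2:
  phi_22 = [rho(2) - phi_11 rho(1)] / [1 - phi_11 rho(1)] = [-0.1216 - (0.2367)(0.2367)] / [1 - (0.2367)(0.2367)]
         = -0.17762689 / 0.94397311 = -0.188169.
  Update: phi_21 = phi_11 - phi_22 phi_11 = 0.2367 - (-0.188169)(0.2367) = 0.28124.
Step k = 3:
  phi_33 = [rho(3) - phi_21 rho(2) - phi_22 rho(1)] / [1 - phi_21 rho(1) - phi_22 rho(2)]
    numerator   = 0.1571 - (0.28124)(-0.1216) - (-0.188169)(0.2367) = 0.23583845
    denominator = 1 - (0.28124)(0.2367) - (-0.188169)(-0.1216) = 0.91054916
  phi_33 = 0.23583845 / 0.91054916 = 0.259.
Therefore phi_{33} = 0.2590.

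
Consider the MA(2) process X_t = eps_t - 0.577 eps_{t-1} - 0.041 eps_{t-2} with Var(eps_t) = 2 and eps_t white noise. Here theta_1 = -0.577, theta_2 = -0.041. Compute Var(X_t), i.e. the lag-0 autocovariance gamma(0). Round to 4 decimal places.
\gamma(0) = 2.6692

For an MA(q) process X_t = eps_t + sum_i theta_i eps_{t-i} with
Var(eps_t) = sigma^2, the variance is
  gamma(0) = sigma^2 * (1 + sum_i theta_i^2).
  sum_i theta_i^2 = (-0.577)^2 + (-0.041)^2 = 0.332929 + 0.001681 = 0.33461.
  gamma(0) = 2 * (1 + 0.33461) = 2 * 1.33461 = 2.66922, which rounds to 2.6692.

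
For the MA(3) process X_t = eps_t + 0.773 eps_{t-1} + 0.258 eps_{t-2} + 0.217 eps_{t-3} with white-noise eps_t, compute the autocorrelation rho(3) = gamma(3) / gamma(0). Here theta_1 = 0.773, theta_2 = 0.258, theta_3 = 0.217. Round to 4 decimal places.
\rho(3) = 0.1268

For an MA(q) process with theta_0 = 1, the autocovariance is
  gamma(k) = sigma^2 * sum_{i=0..q-k} theta_i * theta_{i+k},
and rho(k) = gamma(k) / gamma(0). Sigma^2 cancels.
  numerator   = (1)*(0.217) = 0.217.
  denominator = (1)^2 + (0.773)^2 + (0.258)^2 + (0.217)^2 = 1.711182.
  rho(3) = 0.217 / 1.711182 = 0.1268.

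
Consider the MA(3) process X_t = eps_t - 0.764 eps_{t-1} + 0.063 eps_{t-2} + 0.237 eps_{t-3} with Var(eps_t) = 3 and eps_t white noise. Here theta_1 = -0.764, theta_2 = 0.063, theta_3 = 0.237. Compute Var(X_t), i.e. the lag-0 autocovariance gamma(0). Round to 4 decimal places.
\gamma(0) = 4.9315

For an MA(q) process X_t = eps_t + sum_i theta_i eps_{t-i} with
Var(eps_t) = sigma^2, the variance is
  gamma(0) = sigma^2 * (1 + sum_i theta_i^2).
  sum_i theta_i^2 = (-0.764)^2 + (0.063)^2 + (0.237)^2 = 0.583696 + 0.003969 + 0.056169 = 0.643834.
  gamma(0) = 3 * (1 + 0.643834) = 3 * 1.643834 = 4.931502, which rounds to 4.9315.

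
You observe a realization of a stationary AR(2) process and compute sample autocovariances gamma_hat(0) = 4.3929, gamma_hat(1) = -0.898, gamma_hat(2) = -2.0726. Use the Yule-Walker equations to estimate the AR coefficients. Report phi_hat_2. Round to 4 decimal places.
\hat\phi_{2} = -0.5360

The Yule-Walker equations for an AR(p) process read, in matrix form,
  Gamma_p phi = r_p,   with   (Gamma_p)_{ij} = gamma(|i - j|),
                       (r_p)_i = gamma(i),   i,j = 1..p.
Substitute the sample gammas (Toeplitz matrix and right-hand side of size 2):
  Gamma_p = [[4.3929, -0.898], [-0.898, 4.3929]]
  r_p     = [-0.898, -2.0726]
Written out:
  4.3929 phi_1 - 0.898 phi_2 = -0.898
  -0.898 phi_1 + 4.3929 phi_2 = -2.0726
Solve by Cramer's rule:
  det = gamma(0)^2 - gamma(1)^2 = (4.3929)^2 - (-0.898)^2 = 19.29757041 - 0.806404 = 18.49116641
  phi_hat_1 = [gamma(1) gamma(0) - gamma(1) gamma(2)] / det = [(-0.898)(4.3929) - (-0.898)(-2.0726)] / 18.49116641 = -5.806019 / 18.49116641 = -0.314
  phi_hat_2 = [gamma(0) gamma(2) - gamma(1)^2] / det = [(4.3929)(-2.0726) - (-0.898)^2] / 18.49116641 = -9.91112854 / 18.49116641 = -0.536
So phi_hat = [-0.3140, -0.5360].
Therefore phi_hat_2 = -0.5360.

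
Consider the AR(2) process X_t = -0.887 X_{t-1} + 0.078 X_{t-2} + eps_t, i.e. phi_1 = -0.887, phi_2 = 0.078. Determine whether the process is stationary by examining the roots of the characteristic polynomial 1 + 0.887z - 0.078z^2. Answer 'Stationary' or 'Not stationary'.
\text{Stationary}

The AR(p) characteristic polynomial is P(z) = 1 + 0.887z - 0.078z^2.
Stationarity requires all roots to lie outside the unit circle, i.e. |z| > 1 for every root.
Set 1 + (0.887) z + (-0.078) z^2 = 0, i.e. a z^2 + b z + c = 0 with a = -0.078, b = 0.887, c = 1.
Discriminant D = b^2 - 4ac = (0.887)^2 - 4*(-0.078)*1 = 0.786769 - (-0.312) = 1.098769.
D >= 0, so the roots are real: z = (-b +/- sqrt(D)) / (2a) = (-0.887 +/- 1.048222) / (-0.156).
  z_1 = (-0.887 + 1.048222) / (-0.156) = -1.0335,   |z_1| = 1.0335.
  z_2 = (-0.887 - 1.048222) / (-0.156) = 12.4053,   |z_2| = 12.4053.
Moduli of all roots: 1.0335, 12.4053.
All moduli strictly greater than 1? Yes.
Verdict: Stationary.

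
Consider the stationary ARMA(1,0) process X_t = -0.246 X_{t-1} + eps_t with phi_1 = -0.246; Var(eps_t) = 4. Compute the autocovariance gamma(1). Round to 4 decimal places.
\gamma(1) = -1.0474

Multiply the model equation by X_{t-k} and take expectations. With theta_0 = psi_0 = 1 and psi_j the MA(infinity) weights, this gives
  gamma(k) - sum_i phi_i gamma(k-i) = c_k,
  c_k = sigma^2 * sum_{j=k..q} theta_j psi_{j-k}   (c_k = 0 for k > q),
using gamma(-m) = gamma(m).
Pure AR (q = 0): c_0 = sigma^2 = 4, c_k = 0 for k >= 1.
Equations for k = 0 and k = 1 (AR order 1):
  gamma(0) = phi_1 gamma(1) + c_0
  gamma(1) = phi_1 gamma(0) + c_1
Substituting the second into the first: gamma(0) (1 - phi_1^2) = c_0 + phi_1 c_1, so
  gamma(0) = c_0 / (1 - phi_1^2) = 4 / (1 - (-0.246)^2) = 4 / 0.939484 = 4.257656.
  gamma(1) = phi_1 gamma(0) = (-0.246)(4.257656) = -1.047383.
Therefore gamma(1) = -1.0474 (to 4 decimal places).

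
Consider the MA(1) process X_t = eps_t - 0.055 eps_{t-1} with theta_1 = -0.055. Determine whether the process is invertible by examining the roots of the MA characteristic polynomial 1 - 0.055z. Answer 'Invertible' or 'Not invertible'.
\text{Invertible}

The MA(q) characteristic polynomial is P(z) = 1 - 0.055z.
Invertibility requires all roots to lie outside the unit circle, i.e. |z| > 1 for every root.
This is linear in z: 1 + (-0.055) z = 0  =>  z = -1/(-0.055) = 18.181818,  |z| = 18.181818.
Moduli of all roots: 18.1818.
All moduli strictly greater than 1? Yes.
Verdict: Invertible.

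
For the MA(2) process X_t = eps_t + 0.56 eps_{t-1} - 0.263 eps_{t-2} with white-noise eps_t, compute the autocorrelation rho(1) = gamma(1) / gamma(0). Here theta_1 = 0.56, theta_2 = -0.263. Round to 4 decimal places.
\rho(1) = 0.2985

For an MA(q) process with theta_0 = 1, the autocovariance is
  gamma(k) = sigma^2 * sum_{i=0..q-k} theta_i * theta_{i+k},
and rho(k) = gamma(k) / gamma(0). Sigma^2 cancels.
  numerator   = (1)*(0.56) + (0.56)*(-0.263) = 0.41272.
  denominator = (1)^2 + (0.56)^2 + (-0.263)^2 = 1.382769.
  rho(1) = 0.41272 / 1.382769 = 0.2985.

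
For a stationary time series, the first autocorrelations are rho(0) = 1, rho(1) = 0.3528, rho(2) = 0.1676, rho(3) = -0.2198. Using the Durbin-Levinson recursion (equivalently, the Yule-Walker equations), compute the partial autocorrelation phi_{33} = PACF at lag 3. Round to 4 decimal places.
\phi_{33} = -0.3359

The PACF at lag k is phi_{kk}, the last component of the solution
to the Yule-Walker system G_k phi = r_k where
  (G_k)_{ij} = rho(|i - j|), (r_k)_i = rho(i), i,j = 1..k.
Equivalently, Durbin-Levinson gives phi_{kk} iteratively:
  phi_{11} = rho(1)
  phi_{kk} = [rho(k) - sum_{j=1..k-1} phi_{k-1,j} rho(k-j)]
            / [1 - sum_{j=1..k-1} phi_{k-1,j} rho(j)],
  phi_{k,j} = phi_{k-1,j} - phi_{kk} phi_{k-1,k-j},  j = 1..k-1.
Step k = 1:
  phi_11 = rho(1) = 0.3528.
Step k = 2:
  phi_22 = [rho(2) - phi_11 rho(1)] / [1 - phi_11 rho(1)] = [0.1676 - (0.3528)(0.3528)] / [1 - (0.3528)(0.3528)]
         = 0.04313216 / 0.87553216 = 0.049264.
  Update: phi_21 = phi_11 - phi_22 phi_11 = 0.3528 - (0.049264)(0.3528) = 0.33542.
Step k = 3:
  phi_33 = [rho(3) - phi_21 rho(2) - phi_22 rho(1)] / [1 - phi_21 rho(1) - phi_22 rho(2)]
    numerator   = -0.2198 - (0.33542)(0.1676) - (0.049264)(0.3528) = -0.29339666
    denominator = 1 - (0.33542)(0.3528) - (0.049264)(0.1676) = 0.8734073
  phi_33 = -0.29339666 / 0.8734073 = -0.3359.
Therefore phi_{33} = -0.3359.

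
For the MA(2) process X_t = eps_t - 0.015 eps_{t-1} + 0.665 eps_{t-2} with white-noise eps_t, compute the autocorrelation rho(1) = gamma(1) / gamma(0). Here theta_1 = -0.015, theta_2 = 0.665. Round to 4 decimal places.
\rho(1) = -0.0173

For an MA(q) process with theta_0 = 1, the autocovariance is
  gamma(k) = sigma^2 * sum_{i=0..q-k} theta_i * theta_{i+k},
and rho(k) = gamma(k) / gamma(0). Sigma^2 cancels.
  numerator   = (1)*(-0.015) + (-0.015)*(0.665) = -0.024975.
  denominator = (1)^2 + (-0.015)^2 + (0.665)^2 = 1.44245.
  rho(1) = -0.024975 / 1.44245 = -0.0173.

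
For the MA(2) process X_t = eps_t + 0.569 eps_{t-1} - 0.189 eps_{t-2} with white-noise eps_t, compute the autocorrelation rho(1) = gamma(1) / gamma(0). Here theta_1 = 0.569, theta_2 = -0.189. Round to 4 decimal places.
\rho(1) = 0.3394

For an MA(q) process with theta_0 = 1, the autocovariance is
  gamma(k) = sigma^2 * sum_{i=0..q-k} theta_i * theta_{i+k},
and rho(k) = gamma(k) / gamma(0). Sigma^2 cancels.
  numerator   = (1)*(0.569) + (0.569)*(-0.189) = 0.461459.
  denominator = (1)^2 + (0.569)^2 + (-0.189)^2 = 1.359482.
  rho(1) = 0.461459 / 1.359482 = 0.3394.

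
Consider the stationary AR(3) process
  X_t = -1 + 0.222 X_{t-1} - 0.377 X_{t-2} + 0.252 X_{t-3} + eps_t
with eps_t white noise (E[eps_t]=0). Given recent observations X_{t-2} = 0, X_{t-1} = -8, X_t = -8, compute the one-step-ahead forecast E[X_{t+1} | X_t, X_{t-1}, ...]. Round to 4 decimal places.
E[X_{t+1} \mid \mathcal F_t] = 0.2400

For an AR(p) model X_t = c + sum_i phi_i X_{t-i} + eps_t, the
one-step-ahead conditional mean is
  E[X_{t+1} | X_t, ...] = c + sum_i phi_i X_{t+1-i}.
Substitute known values:
  E[X_{t+1} | ...] = -1 + (0.222) * (-8) + (-0.377) * (-8) + (0.252) * (0)
                   = 0.2400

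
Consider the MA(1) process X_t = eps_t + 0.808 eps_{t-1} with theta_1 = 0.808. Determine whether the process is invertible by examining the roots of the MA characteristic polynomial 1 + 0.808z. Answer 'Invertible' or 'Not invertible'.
\text{Invertible}

The MA(q) characteristic polynomial is P(z) = 1 + 0.808z.
Invertibility requires all roots to lie outside the unit circle, i.e. |z| > 1 for every root.
This is linear in z: 1 + (0.808) z = 0  =>  z = -1/(0.808) = -1.237624,  |z| = 1.237624.
Moduli of all roots: 1.2376.
All moduli strictly greater than 1? Yes.
Verdict: Invertible.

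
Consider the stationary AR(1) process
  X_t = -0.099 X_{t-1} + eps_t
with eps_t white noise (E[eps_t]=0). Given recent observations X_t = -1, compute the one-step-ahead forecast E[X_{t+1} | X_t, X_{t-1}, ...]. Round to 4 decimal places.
E[X_{t+1} \mid \mathcal F_t] = 0.0990

For an AR(p) model X_t = c + sum_i phi_i X_{t-i} + eps_t, the
one-step-ahead conditional mean is
  E[X_{t+1} | X_t, ...] = c + sum_i phi_i X_{t+1-i}.
Substitute known values:
  E[X_{t+1} | ...] = (-0.099) * (-1)
                   = 0.0990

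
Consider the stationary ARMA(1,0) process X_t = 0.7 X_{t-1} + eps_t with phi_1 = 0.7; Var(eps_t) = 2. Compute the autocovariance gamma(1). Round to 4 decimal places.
\gamma(1) = 2.7451

Multiply the model equation by X_{t-k} and take expectations. With theta_0 = psi_0 = 1 and psi_j the MA(infinity) weights, this gives
  gamma(k) - sum_i phi_i gamma(k-i) = c_k,
  c_k = sigma^2 * sum_{j=k..q} theta_j psi_{j-k}   (c_k = 0 for k > q),
using gamma(-m) = gamma(m).
Pure AR (q = 0): c_0 = sigma^2 = 2, c_k = 0 for k >= 1.
Equations for k = 0 and k = 1 (AR order 1):
  gamma(0) = phi_1 gamma(1) + c_0
  gamma(1) = phi_1 gamma(0) + c_1
Substituting the second into the first: gamma(0) (1 - phi_1^2) = c_0 + phi_1 c_1, so
  gamma(0) = c_0 / (1 - phi_1^2) = 2 / (1 - (0.7)^2) = 2 / 0.51 = 3.921569.
  gamma(1) = phi_1 gamma(0) = (0.7)(3.921569) = 2.745098.
Therefore gamma(1) = 2.7451 (to 4 decimal places).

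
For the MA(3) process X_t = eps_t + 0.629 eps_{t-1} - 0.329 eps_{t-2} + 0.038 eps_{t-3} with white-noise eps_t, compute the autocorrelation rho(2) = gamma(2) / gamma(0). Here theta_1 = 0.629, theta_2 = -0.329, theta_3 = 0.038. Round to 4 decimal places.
\rho(2) = -0.2027

For an MA(q) process with theta_0 = 1, the autocovariance is
  gamma(k) = sigma^2 * sum_{i=0..q-k} theta_i * theta_{i+k},
and rho(k) = gamma(k) / gamma(0). Sigma^2 cancels.
  numerator   = (1)*(-0.329) + (0.629)*(0.038) = -0.305098.
  denominator = (1)^2 + (0.629)^2 + (-0.329)^2 + (0.038)^2 = 1.505326.
  rho(2) = -0.305098 / 1.505326 = -0.2027.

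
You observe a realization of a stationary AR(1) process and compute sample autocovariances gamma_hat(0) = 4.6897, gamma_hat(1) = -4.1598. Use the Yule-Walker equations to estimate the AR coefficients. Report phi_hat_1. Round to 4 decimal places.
\hat\phi_{1} = -0.8870

The Yule-Walker equations for an AR(p) process read, in matrix form,
  Gamma_p phi = r_p,   with   (Gamma_p)_{ij} = gamma(|i - j|),
                       (r_p)_i = gamma(i),   i,j = 1..p.
Substitute the sample gammas (Toeplitz matrix and right-hand side of size 1):
  Gamma_p = [[4.6897]]
  r_p     = [-4.1598]
With p = 1 this is the single equation gamma(0) phi_1 = gamma(1):
  phi_hat_1 = gamma(1) / gamma(0) = -4.1598 / 4.6897 = -0.8870.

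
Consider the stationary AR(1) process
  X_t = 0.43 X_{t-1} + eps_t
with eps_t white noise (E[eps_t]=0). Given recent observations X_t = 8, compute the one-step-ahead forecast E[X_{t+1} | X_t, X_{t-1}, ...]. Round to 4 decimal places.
E[X_{t+1} \mid \mathcal F_t] = 3.4400

For an AR(p) model X_t = c + sum_i phi_i X_{t-i} + eps_t, the
one-step-ahead conditional mean is
  E[X_{t+1} | X_t, ...] = c + sum_i phi_i X_{t+1-i}.
Substitute known values:
  E[X_{t+1} | ...] = (0.43) * (8)
                   = 3.4400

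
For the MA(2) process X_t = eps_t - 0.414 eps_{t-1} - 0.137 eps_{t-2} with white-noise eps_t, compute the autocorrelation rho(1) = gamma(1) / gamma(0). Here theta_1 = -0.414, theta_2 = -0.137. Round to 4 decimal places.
\rho(1) = -0.3002

For an MA(q) process with theta_0 = 1, the autocovariance is
  gamma(k) = sigma^2 * sum_{i=0..q-k} theta_i * theta_{i+k},
and rho(k) = gamma(k) / gamma(0). Sigma^2 cancels.
  numerator   = (1)*(-0.414) + (-0.414)*(-0.137) = -0.357282.
  denominator = (1)^2 + (-0.414)^2 + (-0.137)^2 = 1.190165.
  rho(1) = -0.357282 / 1.190165 = -0.3002.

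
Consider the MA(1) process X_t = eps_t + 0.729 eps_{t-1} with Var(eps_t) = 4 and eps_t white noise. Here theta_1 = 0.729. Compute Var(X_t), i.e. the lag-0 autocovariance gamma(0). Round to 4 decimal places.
\gamma(0) = 6.1258

For an MA(q) process X_t = eps_t + sum_i theta_i eps_{t-i} with
Var(eps_t) = sigma^2, the variance is
  gamma(0) = sigma^2 * (1 + sum_i theta_i^2).
  sum_i theta_i^2 = (0.729)^2 = 0.531441.
  gamma(0) = 4 * (1 + 0.531441) = 4 * 1.531441 = 6.125764, which rounds to 6.1258.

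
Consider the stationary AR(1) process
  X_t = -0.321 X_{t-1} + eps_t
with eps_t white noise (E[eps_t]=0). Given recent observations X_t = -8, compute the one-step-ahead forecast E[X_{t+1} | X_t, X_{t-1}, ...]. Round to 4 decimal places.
E[X_{t+1} \mid \mathcal F_t] = 2.5680

For an AR(p) model X_t = c + sum_i phi_i X_{t-i} + eps_t, the
one-step-ahead conditional mean is
  E[X_{t+1} | X_t, ...] = c + sum_i phi_i X_{t+1-i}.
Substitute known values:
  E[X_{t+1} | ...] = (-0.321) * (-8)
                   = 2.5680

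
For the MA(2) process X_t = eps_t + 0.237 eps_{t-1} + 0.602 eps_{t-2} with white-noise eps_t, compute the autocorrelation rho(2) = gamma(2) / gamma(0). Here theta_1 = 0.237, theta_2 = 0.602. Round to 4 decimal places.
\rho(2) = 0.4244

For an MA(q) process with theta_0 = 1, the autocovariance is
  gamma(k) = sigma^2 * sum_{i=0..q-k} theta_i * theta_{i+k},
and rho(k) = gamma(k) / gamma(0). Sigma^2 cancels.
  numerator   = (1)*(0.602) = 0.602.
  denominator = (1)^2 + (0.237)^2 + (0.602)^2 = 1.418573.
  rho(2) = 0.602 / 1.418573 = 0.4244.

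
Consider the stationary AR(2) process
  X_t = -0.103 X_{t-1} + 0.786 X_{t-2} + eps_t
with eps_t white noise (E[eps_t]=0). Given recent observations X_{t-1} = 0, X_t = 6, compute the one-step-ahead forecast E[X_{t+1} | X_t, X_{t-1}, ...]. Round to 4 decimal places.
E[X_{t+1} \mid \mathcal F_t] = -0.6180

For an AR(p) model X_t = c + sum_i phi_i X_{t-i} + eps_t, the
one-step-ahead conditional mean is
  E[X_{t+1} | X_t, ...] = c + sum_i phi_i X_{t+1-i}.
Substitute known values:
  E[X_{t+1} | ...] = (-0.103) * (6) + (0.786) * (0)
                   = -0.6180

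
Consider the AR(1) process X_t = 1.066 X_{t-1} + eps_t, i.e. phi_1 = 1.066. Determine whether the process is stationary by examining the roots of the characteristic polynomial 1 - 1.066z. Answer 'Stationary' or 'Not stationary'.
\text{Not stationary}

The AR(p) characteristic polynomial is P(z) = 1 - 1.066z.
Stationarity requires all roots to lie outside the unit circle, i.e. |z| > 1 for every root.
This is linear in z: 1 + (-1.066) z = 0  =>  z = -1/(-1.066) = 0.938086,  |z| = 0.938086.
Moduli of all roots: 0.9381.
All moduli strictly greater than 1? No.
Verdict: Not stationary.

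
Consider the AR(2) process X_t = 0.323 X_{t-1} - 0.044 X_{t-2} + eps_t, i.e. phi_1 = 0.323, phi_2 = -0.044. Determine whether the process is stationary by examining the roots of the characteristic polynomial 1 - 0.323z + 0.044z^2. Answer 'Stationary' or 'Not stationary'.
\text{Stationary}

The AR(p) characteristic polynomial is P(z) = 1 - 0.323z + 0.044z^2.
Stationarity requires all roots to lie outside the unit circle, i.e. |z| > 1 for every root.
Set 1 + (-0.323) z + (0.044) z^2 = 0, i.e. a z^2 + b z + c = 0 with a = 0.044, b = -0.323, c = 1.
Discriminant D = b^2 - 4ac = (-0.323)^2 - 4*(0.044)*1 = 0.104329 - (0.176) = -0.071671.
D < 0, so the roots are the complex-conjugate pair z = (-b +/- i sqrt(-D)) / (2a) = 3.6705 +/- 3.0422i.
For a conjugate pair |z|^2 = z * conj(z) = (product of roots) = c/a = 1/(0.044) = 22.727273, so |z| = sqrt(22.727273) = 4.7673 for both roots.
Moduli of all roots: 4.7673, 4.7673.
All moduli strictly greater than 1? Yes.
Verdict: Stationary.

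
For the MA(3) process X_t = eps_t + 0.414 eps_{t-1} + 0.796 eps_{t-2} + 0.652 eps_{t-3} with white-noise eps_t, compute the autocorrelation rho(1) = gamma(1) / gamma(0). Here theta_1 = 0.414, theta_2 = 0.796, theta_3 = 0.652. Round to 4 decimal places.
\rho(1) = 0.5661

For an MA(q) process with theta_0 = 1, the autocovariance is
  gamma(k) = sigma^2 * sum_{i=0..q-k} theta_i * theta_{i+k},
and rho(k) = gamma(k) / gamma(0). Sigma^2 cancels.
  numerator   = (1)*(0.414) + (0.414)*(0.796) + (0.796)*(0.652) = 1.262536.
  denominator = (1)^2 + (0.414)^2 + (0.796)^2 + (0.652)^2 = 2.230116.
  rho(1) = 1.262536 / 2.230116 = 0.5661.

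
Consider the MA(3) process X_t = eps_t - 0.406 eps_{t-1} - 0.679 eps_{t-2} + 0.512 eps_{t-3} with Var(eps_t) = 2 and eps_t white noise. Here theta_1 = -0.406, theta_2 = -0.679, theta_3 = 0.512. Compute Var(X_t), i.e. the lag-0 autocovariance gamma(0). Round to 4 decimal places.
\gamma(0) = 3.7760

For an MA(q) process X_t = eps_t + sum_i theta_i eps_{t-i} with
Var(eps_t) = sigma^2, the variance is
  gamma(0) = sigma^2 * (1 + sum_i theta_i^2).
  sum_i theta_i^2 = (-0.406)^2 + (-0.679)^2 + (0.512)^2 = 0.164836 + 0.461041 + 0.262144 = 0.888021.
  gamma(0) = 2 * (1 + 0.888021) = 2 * 1.888021 = 3.776042, which rounds to 3.7760.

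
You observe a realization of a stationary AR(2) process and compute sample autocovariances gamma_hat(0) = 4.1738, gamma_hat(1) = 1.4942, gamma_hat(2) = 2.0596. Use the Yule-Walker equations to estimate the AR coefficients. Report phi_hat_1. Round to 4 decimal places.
\hat\phi_{1} = 0.2080

The Yule-Walker equations for an AR(p) process read, in matrix form,
  Gamma_p phi = r_p,   with   (Gamma_p)_{ij} = gamma(|i - j|),
                       (r_p)_i = gamma(i),   i,j = 1..p.
Substitute the sample gammas (Toeplitz matrix and right-hand side of size 2):
  Gamma_p = [[4.1738, 1.4942], [1.4942, 4.1738]]
  r_p     = [1.4942, 2.0596]
Written out:
  4.1738 phi_1 + 1.4942 phi_2 = 1.4942
  1.4942 phi_1 + 4.1738 phi_2 = 2.0596
Solve by Cramer's rule:
  det = gamma(0)^2 - gamma(1)^2 = (4.1738)^2 - (1.4942)^2 = 17.42060644 - 2.23263364 = 15.1879728
  phi_hat_1 = [gamma(1) gamma(0) - gamma(1) gamma(2)] / det = [(1.4942)(4.1738) - (1.4942)(2.0596)] / 15.1879728 = 3.15903764 / 15.1879728 = 0.208
  phi_hat_2 = [gamma(0) gamma(2) - gamma(1)^2] / det = [(4.1738)(2.0596) - (1.4942)^2] / 15.1879728 = 6.36372484 / 15.1879728 = 0.419
So phi_hat = [0.2080, 0.4190].
Therefore phi_hat_1 = 0.2080.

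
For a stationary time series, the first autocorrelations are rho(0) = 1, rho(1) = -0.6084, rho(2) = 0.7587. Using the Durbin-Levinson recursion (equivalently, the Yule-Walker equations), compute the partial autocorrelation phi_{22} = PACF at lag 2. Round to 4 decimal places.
\phi_{22} = 0.6169

The PACF at lag k is phi_{kk}, the last component of the solution
to the Yule-Walker system G_k phi = r_k where
  (G_k)_{ij} = rho(|i - j|), (r_k)_i = rho(i), i,j = 1..k.
Equivalently, Durbin-Levinson gives phi_{kk} iteratively:
  phi_{11} = rho(1)
  phi_{kk} = [rho(k) - sum_{j=1..k-1} phi_{k-1,j} rho(k-j)]
            / [1 - sum_{j=1..k-1} phi_{k-1,j} rho(j)],
  phi_{k,j} = phi_{k-1,j} - phi_{kk} phi_{k-1,k-j},  j = 1..k-1.
Step k = 1:
  phi_11 = rho(1) = -0.6084.
Step k = 2:
  phi_22 = [rho(2) - phi_11 rho(1)] / [1 - phi_11 rho(1)] = [0.7587 - (-0.6084)(-0.6084)] / [1 - (-0.6084)(-0.6084)]
         = 0.38854944 / 0.62984944 = 0.6169.
Therefore phi_{22} = 0.6169.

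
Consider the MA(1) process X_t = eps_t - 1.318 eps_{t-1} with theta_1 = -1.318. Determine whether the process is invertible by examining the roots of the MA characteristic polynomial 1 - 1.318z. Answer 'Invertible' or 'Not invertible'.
\text{Not invertible}

The MA(q) characteristic polynomial is P(z) = 1 - 1.318z.
Invertibility requires all roots to lie outside the unit circle, i.e. |z| > 1 for every root.
This is linear in z: 1 + (-1.318) z = 0  =>  z = -1/(-1.318) = 0.758725,  |z| = 0.758725.
Moduli of all roots: 0.7587.
All moduli strictly greater than 1? No.
Verdict: Not invertible.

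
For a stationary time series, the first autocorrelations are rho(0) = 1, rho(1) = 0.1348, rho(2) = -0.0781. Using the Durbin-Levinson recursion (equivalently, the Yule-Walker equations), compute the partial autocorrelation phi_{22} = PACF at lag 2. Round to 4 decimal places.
\phi_{22} = -0.0981

The PACF at lag k is phi_{kk}, the last component of the solution
to the Yule-Walker system G_k phi = r_k where
  (G_k)_{ij} = rho(|i - j|), (r_k)_i = rho(i), i,j = 1..k.
Equivalently, Durbin-Levinson gives phi_{kk} iteratively:
  phi_{11} = rho(1)
  phi_{kk} = [rho(k) - sum_{j=1..k-1} phi_{k-1,j} rho(k-j)]
            / [1 - sum_{j=1..k-1} phi_{k-1,j} rho(j)],
  phi_{k,j} = phi_{k-1,j} - phi_{kk} phi_{k-1,k-j},  j = 1..k-1.
Step k = 1:
  phi_11 = rho(1) = 0.1348.
Step k = 2:
  phi_22 = [rho(2) - phi_11 rho(1)] / [1 - phi_11 rho(1)] = [-0.0781 - (0.1348)(0.1348)] / [1 - (0.1348)(0.1348)]
         = -0.09627104 / 0.98182896 = -0.0981.
Therefore phi_{22} = -0.0981.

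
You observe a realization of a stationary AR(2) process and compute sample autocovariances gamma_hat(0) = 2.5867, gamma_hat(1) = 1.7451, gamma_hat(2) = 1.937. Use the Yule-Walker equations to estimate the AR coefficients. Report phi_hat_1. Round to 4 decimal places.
\hat\phi_{1} = 0.3110

The Yule-Walker equations for an AR(p) process read, in matrix form,
  Gamma_p phi = r_p,   with   (Gamma_p)_{ij} = gamma(|i - j|),
                       (r_p)_i = gamma(i),   i,j = 1..p.
Substitute the sample gammas (Toeplitz matrix and right-hand side of size 2):
  Gamma_p = [[2.5867, 1.7451], [1.7451, 2.5867]]
  r_p     = [1.7451, 1.937]
Written out:
  2.5867 phi_1 + 1.7451 phi_2 = 1.7451
  1.7451 phi_1 + 2.5867 phi_2 = 1.937
Solve by Cramer's rule:
  det = gamma(0)^2 - gamma(1)^2 = (2.5867)^2 - (1.7451)^2 = 6.69101689 - 3.04537401 = 3.64564288
  phi_hat_1 = [gamma(1) gamma(0) - gamma(1) gamma(2)] / det = [(1.7451)(2.5867) - (1.7451)(1.937)] / 3.64564288 = 1.13379147 / 3.64564288 = 0.311
  phi_hat_2 = [gamma(0) gamma(2) - gamma(1)^2] / det = [(2.5867)(1.937) - (1.7451)^2] / 3.64564288 = 1.96506389 / 3.64564288 = 0.539
So phi_hat = [0.3110, 0.5390].
Therefore phi_hat_1 = 0.3110.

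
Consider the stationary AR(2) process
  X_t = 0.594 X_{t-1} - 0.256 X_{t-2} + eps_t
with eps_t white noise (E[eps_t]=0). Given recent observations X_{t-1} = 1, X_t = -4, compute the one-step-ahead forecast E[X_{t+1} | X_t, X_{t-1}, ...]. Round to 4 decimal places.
E[X_{t+1} \mid \mathcal F_t] = -2.6320

For an AR(p) model X_t = c + sum_i phi_i X_{t-i} + eps_t, the
one-step-ahead conditional mean is
  E[X_{t+1} | X_t, ...] = c + sum_i phi_i X_{t+1-i}.
Substitute known values:
  E[X_{t+1} | ...] = (0.594) * (-4) + (-0.256) * (1)
                   = -2.6320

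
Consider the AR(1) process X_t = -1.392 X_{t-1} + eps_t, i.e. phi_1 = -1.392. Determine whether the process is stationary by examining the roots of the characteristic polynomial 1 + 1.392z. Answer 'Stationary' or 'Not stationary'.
\text{Not stationary}

The AR(p) characteristic polynomial is P(z) = 1 + 1.392z.
Stationarity requires all roots to lie outside the unit circle, i.e. |z| > 1 for every root.
This is linear in z: 1 + (1.392) z = 0  =>  z = -1/(1.392) = -0.718391,  |z| = 0.718391.
Moduli of all roots: 0.7184.
All moduli strictly greater than 1? No.
Verdict: Not stationary.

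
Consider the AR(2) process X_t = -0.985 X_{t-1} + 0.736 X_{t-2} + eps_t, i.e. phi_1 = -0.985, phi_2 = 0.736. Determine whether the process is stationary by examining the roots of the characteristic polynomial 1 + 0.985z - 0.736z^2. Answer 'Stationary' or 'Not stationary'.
\text{Not stationary}

The AR(p) characteristic polynomial is P(z) = 1 + 0.985z - 0.736z^2.
Stationarity requires all roots to lie outside the unit circle, i.e. |z| > 1 for every root.
Set 1 + (0.985) z + (-0.736) z^2 = 0, i.e. a z^2 + b z + c = 0 with a = -0.736, b = 0.985, c = 1.
Discriminant D = b^2 - 4ac = (0.985)^2 - 4*(-0.736)*1 = 0.970225 - (-2.944) = 3.914225.
D >= 0, so the roots are real: z = (-b +/- sqrt(D)) / (2a) = (-0.985 +/- 1.97844) / (-1.472).
  z_1 = (-0.985 + 1.97844) / (-1.472) = -0.6749,   |z_1| = 0.6749.
  z_2 = (-0.985 - 1.97844) / (-1.472) = 2.0132,   |z_2| = 2.0132.
Moduli of all roots: 0.6749, 2.0132.
All moduli strictly greater than 1? No.
Verdict: Not stationary.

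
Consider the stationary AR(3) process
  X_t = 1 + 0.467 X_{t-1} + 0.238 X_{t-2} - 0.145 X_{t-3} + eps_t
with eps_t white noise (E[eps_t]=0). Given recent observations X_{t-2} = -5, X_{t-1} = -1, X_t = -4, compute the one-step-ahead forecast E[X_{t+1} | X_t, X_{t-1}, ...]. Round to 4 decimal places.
E[X_{t+1} \mid \mathcal F_t] = -0.3810

For an AR(p) model X_t = c + sum_i phi_i X_{t-i} + eps_t, the
one-step-ahead conditional mean is
  E[X_{t+1} | X_t, ...] = c + sum_i phi_i X_{t+1-i}.
Substitute known values:
  E[X_{t+1} | ...] = 1 + (0.467) * (-4) + (0.238) * (-1) + (-0.145) * (-5)
                   = -0.3810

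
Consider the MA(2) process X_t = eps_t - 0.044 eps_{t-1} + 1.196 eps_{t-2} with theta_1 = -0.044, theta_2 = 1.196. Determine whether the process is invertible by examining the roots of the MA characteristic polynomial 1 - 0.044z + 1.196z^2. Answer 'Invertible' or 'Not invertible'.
\text{Not invertible}

The MA(q) characteristic polynomial is P(z) = 1 - 0.044z + 1.196z^2.
Invertibility requires all roots to lie outside the unit circle, i.e. |z| > 1 for every root.
Set 1 + (-0.044) z + (1.196) z^2 = 0, i.e. a z^2 + b z + c = 0 with a = 1.196, b = -0.044, c = 1.
Discriminant D = b^2 - 4ac = (-0.044)^2 - 4*(1.196)*1 = 0.001936 - (4.784) = -4.782064.
D < 0, so the roots are the complex-conjugate pair z = (-b +/- i sqrt(-D)) / (2a) = 0.0184 +/- 0.9142i.
For a conjugate pair |z|^2 = z * conj(z) = (product of roots) = c/a = 1/(1.196) = 0.83612, so |z| = sqrt(0.83612) = 0.9144 for both roots.
Moduli of all roots: 0.9144, 0.9144.
All moduli strictly greater than 1? No.
Verdict: Not invertible.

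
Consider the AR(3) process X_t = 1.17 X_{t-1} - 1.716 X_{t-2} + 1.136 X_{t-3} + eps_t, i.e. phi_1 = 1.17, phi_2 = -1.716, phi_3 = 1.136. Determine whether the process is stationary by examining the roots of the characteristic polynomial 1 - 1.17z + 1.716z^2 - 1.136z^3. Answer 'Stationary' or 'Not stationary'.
\text{Not stationary}

The AR(p) characteristic polynomial is P(z) = 1 - 1.17z + 1.716z^2 - 1.136z^3.
Stationarity requires all roots to lie outside the unit circle, i.e. |z| > 1 for every root.
Degree 3: look for a simple real root z0 first, then factor out (1 - z/z0) and solve the remaining quadratic.
Testing z0 = 1.25: P(1.25) = 1 + (-1.17)(1.25) + (1.716)(1.25)^2 + (-1.136)(1.25)^3
  = 1 + (-1.4625) + (2.68125) + (-2.21875) = 0.  So z_0 = 1.25 is a root, |z_0| = 1.25.
Divide out the factor (1 - 0.8 z) = (1 - z/z0) (since 1/z0 = 0.8):
  P(z) = (1 - 0.8 z)(1 + (-0.37) z + (1.42) z^2)
  [check: z-coef -0.37 - (0.8) = -1.17; z^2-coef 1.42 - (0.8)(-0.37) = 1.716; z^3-coef -(0.8)(1.42) = -1.136.]
Remaining roots from the quadratic factor 1 + (-0.37) z + (1.42) z^2:
  Set 1 + (-0.37) z + (1.42) z^2 = 0, i.e. a z^2 + b z + c = 0 with a = 1.42, b = -0.37, c = 1.
  Discriminant D = b^2 - 4ac = (-0.37)^2 - 4*(1.42)*1 = 0.1369 - (5.68) = -5.5431.
  D < 0, so the roots are the complex-conjugate pair z = (-b +/- i sqrt(-D)) / (2a) = 0.1303 +/- 0.829i.
  For a conjugate pair |z|^2 = z * conj(z) = (product of roots) = c/a = 1/(1.42) = 0.704225, so |z| = sqrt(0.704225) = 0.8392 for both roots.
Moduli of all roots: 1.2500, 0.8392, 0.8392.
All moduli strictly greater than 1? No.
Verdict: Not stationary.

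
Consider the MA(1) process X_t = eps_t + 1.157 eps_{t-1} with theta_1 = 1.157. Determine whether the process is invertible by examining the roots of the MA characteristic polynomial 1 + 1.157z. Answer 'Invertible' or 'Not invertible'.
\text{Not invertible}

The MA(q) characteristic polynomial is P(z) = 1 + 1.157z.
Invertibility requires all roots to lie outside the unit circle, i.e. |z| > 1 for every root.
This is linear in z: 1 + (1.157) z = 0  =>  z = -1/(1.157) = -0.864304,  |z| = 0.864304.
Moduli of all roots: 0.8643.
All moduli strictly greater than 1? No.
Verdict: Not invertible.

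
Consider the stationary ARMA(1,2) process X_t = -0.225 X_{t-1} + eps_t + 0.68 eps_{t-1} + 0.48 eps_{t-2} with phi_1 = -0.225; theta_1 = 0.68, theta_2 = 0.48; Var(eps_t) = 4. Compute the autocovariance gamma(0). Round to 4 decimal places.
\gamma(0) = 5.4289

Multiply the model equation by X_{t-k} and take expectations. With theta_0 = psi_0 = 1 and psi_j the MA(infinity) weights, this gives
  gamma(k) - sum_i phi_i gamma(k-i) = c_k,
  c_k = sigma^2 * sum_{j=k..q} theta_j psi_{j-k}   (c_k = 0 for k > q),
using gamma(-m) = gamma(m).
psi-weights needed (psi_j = theta_j + sum_i phi_i psi_{j-i}):
  psi_1 = theta_1 + phi_1 = 0.68 + (-0.225) = 0.455
  psi_2 = theta_2 + phi_1 psi_1 = 0.48 + (-0.225)(0.455) = 0.377625
Right-hand sides:
  c_0 = sigma^2 (1 + theta_1 psi_1 + theta_2 psi_2) = 4 * (1 + (0.68)(0.455) + (0.48)(0.377625)) = 4 * 1.49066 = 5.96264
  c_1 = sigma^2 (theta_1 + theta_2 psi_1) = 4 * (0.68 + (0.48)(0.455)) = 3.5936
  c_2 = sigma^2 theta_2 = 4 * (0.48) = 1.92
Equations for k = 0 and k = 1 (AR order 1):
  gamma(0) = phi_1 gamma(1) + c_0
  gamma(1) = phi_1 gamma(0) + c_1
Substituting the second into the first: gamma(0) (1 - phi_1^2) = c_0 + phi_1 c_1, so
  gamma(0) = (c_0 + phi_1 c_1) / (1 - phi_1^2) = (5.96264 + (-0.225)(3.5936)) / (1 - (-0.225)^2) = 5.15408 / 0.949375 = 5.428919.
Therefore gamma(0) = 5.4289 (to 4 decimal places).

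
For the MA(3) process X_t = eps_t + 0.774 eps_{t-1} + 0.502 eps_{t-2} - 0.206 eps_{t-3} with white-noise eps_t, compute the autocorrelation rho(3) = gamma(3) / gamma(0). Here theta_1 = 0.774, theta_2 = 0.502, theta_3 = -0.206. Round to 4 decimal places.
\rho(3) = -0.1088

For an MA(q) process with theta_0 = 1, the autocovariance is
  gamma(k) = sigma^2 * sum_{i=0..q-k} theta_i * theta_{i+k},
and rho(k) = gamma(k) / gamma(0). Sigma^2 cancels.
  numerator   = (1)*(-0.206) = -0.206.
  denominator = (1)^2 + (0.774)^2 + (0.502)^2 + (-0.206)^2 = 1.893516.
  rho(3) = -0.206 / 1.893516 = -0.1088.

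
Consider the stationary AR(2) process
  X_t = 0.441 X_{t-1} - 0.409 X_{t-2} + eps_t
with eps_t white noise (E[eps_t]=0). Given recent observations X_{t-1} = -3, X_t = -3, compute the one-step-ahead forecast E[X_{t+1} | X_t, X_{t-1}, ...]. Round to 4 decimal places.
E[X_{t+1} \mid \mathcal F_t] = -0.0960

For an AR(p) model X_t = c + sum_i phi_i X_{t-i} + eps_t, the
one-step-ahead conditional mean is
  E[X_{t+1} | X_t, ...] = c + sum_i phi_i X_{t+1-i}.
Substitute known values:
  E[X_{t+1} | ...] = (0.441) * (-3) + (-0.409) * (-3)
                   = -0.0960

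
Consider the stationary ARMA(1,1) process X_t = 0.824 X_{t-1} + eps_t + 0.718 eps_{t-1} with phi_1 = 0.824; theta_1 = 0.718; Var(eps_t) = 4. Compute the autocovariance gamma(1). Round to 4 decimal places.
\gamma(1) = 30.5808

Multiply the model equation by X_{t-k} and take expectations. With theta_0 = psi_0 = 1 and psi_j the MA(infinity) weights, this gives
  gamma(k) - sum_i phi_i gamma(k-i) = c_k,
  c_k = sigma^2 * sum_{j=k..q} theta_j psi_{j-k}   (c_k = 0 for k > q),
using gamma(-m) = gamma(m).
psi-weights needed (psi_j = theta_j + sum_i phi_i psi_{j-i}):
  psi_1 = theta_1 + phi_1 = 0.718 + (0.824) = 1.542
Right-hand sides:
  c_0 = sigma^2 (1 + theta_1 psi_1) = 4 * (1 + (0.718)(1.542)) = 4 * 2.107156 = 8.428624
  c_1 = sigma^2 theta_1 = 4 * (0.718) = 2.872
  c_2 = 0
Equations for k = 0 and k = 1 (AR order 1):
  gamma(0) = phi_1 gamma(1) + c_0
  gamma(1) = phi_1 gamma(0) + c_1
Substituting the second into the first: gamma(0) (1 - phi_1^2) = c_0 + phi_1 c_1, so
  gamma(0) = (c_0 + phi_1 c_1) / (1 - phi_1^2) = (8.428624 + (0.824)(2.872)) / (1 - (0.824)^2) = 10.795152 / 0.321024 = 33.627243.
  gamma(1) = phi_1 gamma(0) + c_1 = (0.824)(33.627243) + (2.872) = 30.580848.
Therefore gamma(1) = 30.5808 (to 4 decimal places).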